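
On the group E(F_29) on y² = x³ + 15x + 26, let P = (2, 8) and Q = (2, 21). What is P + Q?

The two points share x = 2 and their y-coordinates satisfy 8 + 21 ≡ 0 (mod 29), so they are inverses. Their sum is ∞.

O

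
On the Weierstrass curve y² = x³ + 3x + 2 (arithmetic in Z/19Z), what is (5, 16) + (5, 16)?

(7, 10)

tangent at (5, 16): λ = (3·5² + 3)/(2·16) ≡ 2/13. 13⁻¹ ≡ 3 (mod 19), so λ ≡ 2·3 ≡ 6.
  x = λ² - 5 - 5 = 36 - 10 ≡ 7; y = λ·(5 - 7) - 16 ≡ 10. → (7, 10)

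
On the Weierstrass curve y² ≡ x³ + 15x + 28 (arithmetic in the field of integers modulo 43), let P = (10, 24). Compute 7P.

(10, 19)

Repeated addition: build up to 7P.
2P: tangent at (10, 24): λ = (3·10² + 15)/(2·24) ≡ 14/5. 5⁻¹ ≡ 26 (mod 43) since 5·26 = 130 ≡ 1, so λ ≡ 14·26 ≡ 20.
  x = λ² - 10 - 10 = 400 - 20 ≡ 36; y = λ·(10 - 36) - 24 ≡ 15. → (36, 15)
3P: (36, 15) + (10, 24). λ = (24 - 15)/(10 - 36) ≡ 9/17 mod 43. 17⁻¹ ≡ 38 (mod 43) since 17·38 = 646 ≡ 1, so λ ≡ 41.
  x = λ² - 36 - 10 = 1681 - 46 ≡ 1; y = λ·(36 - 1) - 15 ≡ 1. → (1, 1)
4P: (1, 1) + (10, 24). λ = (24 - 1)/(10 - 1) ≡ 23/9 mod 43. 9⁻¹ ≡ 24 (mod 43), so λ ≡ 36.
  x = λ² - 1 - 10 = 1296 - 11 ≡ 38; y = λ·(1 - 38) - 1 ≡ 0. → (38, 0)
5P: (38, 0) + (10, 24). λ = (24 - 0)/(10 - 38) ≡ 24/15 mod 43. 15⁻¹ ≡ 23 (mod 43), so λ ≡ 36.
  x = λ² - 38 - 10 = 1296 - 48 ≡ 1; y = λ·(38 - 1) - 0 ≡ 42. → (1, 42)
6P: (1, 42) + (10, 24). λ = (24 - 42)/(10 - 1) ≡ 25/9 mod 43. 9⁻¹ ≡ 24 (mod 43) since 9·24 = 216 ≡ 1, so λ ≡ 41.
  x = λ² - 1 - 10 = 1681 - 11 ≡ 36; y = λ·(1 - 36) - 42 ≡ 28. → (36, 28)
7P: (36, 28) + (10, 24). λ = (24 - 28)/(10 - 36) ≡ 39/17 mod 43. 17⁻¹ ≡ 38 (mod 43), so λ ≡ 20.
  x = λ² - 36 - 10 = 400 - 46 ≡ 10; y = λ·(36 - 10) - 28 ≡ 19. → (10, 19)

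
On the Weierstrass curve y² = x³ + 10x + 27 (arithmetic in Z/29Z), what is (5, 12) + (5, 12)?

(18, 6)

tangent at (5, 12): λ = (3·5² + 10)/(2·12) ≡ 27/24. 24⁻¹ ≡ 23 (mod 29) since 24·23 = 552 ≡ 1, so λ ≡ 27·23 ≡ 12.
  x = λ² - 5 - 5 = 144 - 10 ≡ 18; y = λ·(5 - 18) - 12 ≡ 6. → (18, 6)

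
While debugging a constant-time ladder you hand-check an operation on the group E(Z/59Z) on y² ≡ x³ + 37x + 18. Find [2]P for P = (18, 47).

(12, 40)

tangent at (18, 47): λ = (3·18² + 37)/(2·47) ≡ 6/35. 35⁻¹ ≡ 27 (mod 59), so λ ≡ 6·27 ≡ 44.
  x = λ² - 18 - 18 = 1936 - 36 ≡ 12; y = λ·(18 - 12) - 47 ≡ 40. → (12, 40)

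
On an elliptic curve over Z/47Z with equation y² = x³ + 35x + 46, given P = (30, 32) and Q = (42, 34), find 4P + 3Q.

First 4P:
Repeated addition: build up to 4P.
2P: tangent at (30, 32): λ = (3·30² + 35)/(2·32) ≡ 9/17. 17⁻¹ ≡ 36 (mod 47) since 17·36 = 612 ≡ 1, so λ ≡ 9·36 ≡ 42.
  x = λ² - 30 - 30 = 1764 - 60 ≡ 12; y = λ·(30 - 12) - 32 ≡ 19. → (12, 19)
3P: (12, 19) + (30, 32). λ = (32 - 19)/(30 - 12) ≡ 13/18 mod 47. 18⁻¹ ≡ 34 (mod 47), so λ ≡ 19.
  x = λ² - 12 - 30 = 361 - 42 ≡ 37; y = λ·(12 - 37) - 19 ≡ 23. → (37, 23)
4P: (37, 23) + (30, 32). λ = (32 - 23)/(30 - 37) ≡ 9/40 mod 47. 40⁻¹ ≡ 20 (mod 47), so λ ≡ 39.
  x = λ² - 37 - 30 = 1521 - 67 ≡ 44; y = λ·(37 - 44) - 23 ≡ 33. → (44, 33)
4P = (44, 33).
Next 3Q:
Repeated addition: build up to 3Q.
2Q: tangent at (42, 34): λ = (3·42² + 35)/(2·34) ≡ 16/21. 21⁻¹ ≡ 9 (mod 47) since 21·9 = 189 ≡ 1, so λ ≡ 16·9 ≡ 3.
  x = λ² - 42 - 42 = 9 - 84 ≡ 19; y = λ·(42 - 19) - 34 ≡ 35. → (19, 35)
3Q: (19, 35) + (42, 34). λ = (34 - 35)/(42 - 19) ≡ 46/23 mod 47. 23⁻¹ ≡ 45 (mod 47), so λ ≡ 2.
  x = λ² - 19 - 42 = 4 - 61 ≡ 37; y = λ·(19 - 37) - 35 ≡ 23. → (37, 23)
3Q = (37, 23).
Finally 4P + 3Q:
(44, 33) + (37, 23). λ = (23 - 33)/(37 - 44) ≡ 37/40 mod 47. 40⁻¹ ≡ 20 (mod 47), so λ ≡ 35.
  x = λ² - 44 - 37 = 1225 - 81 ≡ 16; y = λ·(44 - 16) - 33 ≡ 7. → (16, 7)

(16, 7)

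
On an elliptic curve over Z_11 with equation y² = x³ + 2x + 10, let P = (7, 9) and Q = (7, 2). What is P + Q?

O

The two points share x = 7 and their y-coordinates satisfy 9 + 2 ≡ 0 (mod 11), so they are inverses. Their sum is ∞.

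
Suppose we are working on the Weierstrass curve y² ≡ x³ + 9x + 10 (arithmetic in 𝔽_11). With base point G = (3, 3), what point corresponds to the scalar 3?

Repeated addition: build up to 3G.
2G: tangent at (3, 3): λ = (3·3² + 9)/(2·3) ≡ 3/6. 6⁻¹ ≡ 2 (mod 11) since 6·2 = 12 ≡ 1, so λ ≡ 3·2 ≡ 6.
  x = λ² - 3 - 3 = 36 - 6 ≡ 8; y = λ·(3 - 8) - 3 ≡ 0. → (8, 0)
3G: (8, 0) + (3, 3). λ = (3 - 0)/(3 - 8) ≡ 3/6 mod 11. 6⁻¹ ≡ 2 (mod 11) since 6·2 = 12 ≡ 1, so λ ≡ 6.
  x = λ² - 8 - 3 = 36 - 11 ≡ 3; y = λ·(8 - 3) - 0 ≡ 8. → (3, 8)

(3, 8)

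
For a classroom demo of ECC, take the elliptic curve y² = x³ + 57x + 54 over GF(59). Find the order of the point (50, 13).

2P: tangent at (50, 13): λ = (3·50² + 57)/(2·13) ≡ 5/26. 26⁻¹ ≡ 25 (mod 59), so λ ≡ 5·25 ≡ 7.
  x = λ² - 50 - 50 = 49 - 100 ≡ 8; y = λ·(50 - 8) - 13 ≡ 45. → (8, 45)
3P: (8, 45) + (50, 13). λ = (13 - 45)/(50 - 8) ≡ 27/42 mod 59. 42⁻¹ ≡ 52 (mod 59), so λ ≡ 47.
  x = λ² - 8 - 50 = 2209 - 58 ≡ 27; y = λ·(8 - 27) - 45 ≡ 6. → (27, 6)
4P: (27, 6) + (50, 13). λ = (13 - 6)/(50 - 27) ≡ 7/23 mod 59. 23⁻¹ ≡ 18 (mod 59), so λ ≡ 8.
  x = λ² - 27 - 50 = 64 - 77 ≡ 46; y = λ·(27 - 46) - 6 ≡ 19. → (46, 19)
5P: (46, 19) + (50, 13). λ = (13 - 19)/(50 - 46) ≡ 53/4 mod 59. 4⁻¹ ≡ 15 (mod 59) since 4·15 = 60 ≡ 1, so λ ≡ 28.
  x = λ² - 46 - 50 = 784 - 96 ≡ 39; y = λ·(46 - 39) - 19 ≡ 0. → (39, 0)
6P: (39, 0) + (50, 13). λ = (13 - 0)/(50 - 39) ≡ 13/11 mod 59. 11⁻¹ ≡ 43 (mod 59) since 11·43 = 473 ≡ 1, so λ ≡ 28.
  x = λ² - 39 - 50 = 784 - 89 ≡ 46; y = λ·(39 - 46) - 0 ≡ 40. → (46, 40)
7P: (46, 40) + (50, 13). λ = (13 - 40)/(50 - 46) ≡ 32/4 mod 59. 4⁻¹ ≡ 15 (mod 59) since 4·15 = 60 ≡ 1, so λ ≡ 8.
  x = λ² - 46 - 50 = 64 - 96 ≡ 27; y = λ·(46 - 27) - 40 ≡ 53. → (27, 53)
8P: (27, 53) + (50, 13). λ = (13 - 53)/(50 - 27) ≡ 19/23 mod 59. 23⁻¹ ≡ 18 (mod 59), so λ ≡ 47.
  x = λ² - 27 - 50 = 2209 - 77 ≡ 8; y = λ·(27 - 8) - 53 ≡ 14. → (8, 14)
9P: (8, 14) + (50, 13). λ = (13 - 14)/(50 - 8) ≡ 58/42 mod 59. 42⁻¹ ≡ 52 (mod 59), so λ ≡ 7.
  x = λ² - 8 - 50 = 49 - 58 ≡ 50; y = λ·(8 - 50) - 14 ≡ 46. → (50, 46)
10P: (50, 46) + (50, 13): same x and y₁ ≡ -y₂, so the sum is ∞.
10P = ∞, so the order is 10.

10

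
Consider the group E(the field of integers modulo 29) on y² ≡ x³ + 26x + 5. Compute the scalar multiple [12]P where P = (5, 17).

O

Double-and-add on 12 = (1100)₂. Start with P = (5, 17) for the leading 1-bit.
double: tangent at (5, 17): λ = (3·5² + 26)/(2·17) ≡ 14/5. 5⁻¹ ≡ 6 (mod 29) since 5·6 = 30 ≡ 1, so λ ≡ 14·6 ≡ 26.
  x = λ² - 5 - 5 = 676 - 10 ≡ 28; y = λ·(5 - 28) - 17 ≡ 23. → (28, 23)
add P: (28, 23) + (5, 17). λ = (17 - 23)/(5 - 28) ≡ 23/6 mod 29. 6⁻¹ ≡ 5 (mod 29) since 6·5 = 30 ≡ 1, so λ ≡ 28.
  x = λ² - 28 - 5 = 784 - 33 ≡ 26; y = λ·(28 - 26) - 23 ≡ 4. → (26, 4)
double: tangent at (26, 4): λ = (3·26² + 26)/(2·4) ≡ 24/8. 8⁻¹ ≡ 11 (mod 29) since 8·11 = 88 ≡ 1, so λ ≡ 24·11 ≡ 3.
  x = λ² - 26 - 26 = 9 - 52 ≡ 15; y = λ·(26 - 15) - 4 ≡ 0. → (15, 0)
double: (15, 0) + (15, 0): same x and y₁ ≡ -y₂, so the sum is 𝒪.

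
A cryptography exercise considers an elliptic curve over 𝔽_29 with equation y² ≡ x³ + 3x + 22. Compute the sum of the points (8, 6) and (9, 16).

(25, 27)

(8, 6) + (9, 16). λ = (16 - 6)/(9 - 8) ≡ 10/1 mod 29. 1⁻¹ ≡ 1 (mod 29) since 1·1 = 1 ≡ 1, so λ ≡ 10.
  x = λ² - 8 - 9 = 100 - 17 ≡ 25; y = λ·(8 - 25) - 6 ≡ 27. → (25, 27)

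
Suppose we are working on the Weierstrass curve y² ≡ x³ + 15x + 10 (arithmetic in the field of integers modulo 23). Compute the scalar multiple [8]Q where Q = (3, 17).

Double-and-add on 8 = (1000)₂. Start with Q = (3, 17) for the leading 1-bit.
double: tangent at (3, 17): λ = (3·3² + 15)/(2·17) ≡ 19/11. 11⁻¹ ≡ 21 (mod 23) since 11·21 = 231 ≡ 1, so λ ≡ 19·21 ≡ 8.
  x = λ² - 3 - 3 = 64 - 6 ≡ 12; y = λ·(3 - 12) - 17 ≡ 3. → (12, 3)
double: tangent at (12, 3): λ = (3·12² + 15)/(2·3) ≡ 10/6. 6⁻¹ ≡ 4 (mod 23) since 6·4 = 24 ≡ 1, so λ ≡ 10·4 ≡ 17.
  x = λ² - 12 - 12 = 289 - 24 ≡ 12; y = λ·(12 - 12) - 3 ≡ 20. → (12, 20)
double: tangent at (12, 20): λ = (3·12² + 15)/(2·20) ≡ 10/17. 17⁻¹ ≡ 19 (mod 23), so λ ≡ 10·19 ≡ 6.
  x = λ² - 12 - 12 = 36 - 24 ≡ 12; y = λ·(12 - 12) - 20 ≡ 3. → (12, 3)

(12, 3)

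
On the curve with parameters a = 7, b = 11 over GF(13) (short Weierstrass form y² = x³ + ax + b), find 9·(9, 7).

(9, 6)

Write G = (9, 7).
Double-and-add on 9 = (1001)₂. Start with G = (9, 7) for the leading 1-bit.
double: tangent at (9, 7): λ = (3·9² + 7)/(2·7) ≡ 3/1. 1⁻¹ ≡ 1 (mod 13), so λ ≡ 3·1 ≡ 3.
  x = λ² - 9 - 9 = 9 - 18 ≡ 4; y = λ·(9 - 4) - 7 ≡ 8. → (4, 8)
double: tangent at (4, 8): λ = (3·4² + 7)/(2·8) ≡ 3/3. 3⁻¹ ≡ 9 (mod 13), so λ ≡ 3·9 ≡ 1.
  x = λ² - 4 - 4 = 1 - 8 ≡ 6; y = λ·(4 - 6) - 8 ≡ 3. → (6, 3)
double: tangent at (6, 3): λ = (3·6² + 7)/(2·3) ≡ 11/6. 6⁻¹ ≡ 11 (mod 13) since 6·11 = 66 ≡ 1, so λ ≡ 11·11 ≡ 4.
  x = λ² - 6 - 6 = 16 - 12 ≡ 4; y = λ·(6 - 4) - 3 ≡ 5. → (4, 5)
add G: (4, 5) + (9, 7). λ = (7 - 5)/(9 - 4) ≡ 2/5 mod 13. 5⁻¹ ≡ 8 (mod 13) since 5·8 = 40 ≡ 1, so λ ≡ 3.
  x = λ² - 4 - 9 = 9 - 13 ≡ 9; y = λ·(4 - 9) - 5 ≡ 6. → (9, 6)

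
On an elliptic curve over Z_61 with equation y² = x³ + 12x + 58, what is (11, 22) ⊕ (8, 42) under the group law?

(39, 2)

(11, 22) + (8, 42). λ = (42 - 22)/(8 - 11) ≡ 20/58 mod 61. 58⁻¹ ≡ 20 (mod 61) since 58·20 = 1160 ≡ 1, so λ ≡ 34.
  x = λ² - 11 - 8 = 1156 - 19 ≡ 39; y = λ·(11 - 39) - 22 ≡ 2. → (39, 2)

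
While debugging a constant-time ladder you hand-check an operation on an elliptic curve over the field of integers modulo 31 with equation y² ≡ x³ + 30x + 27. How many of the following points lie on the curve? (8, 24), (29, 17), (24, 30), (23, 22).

2

(8, 24): 24² ≡ 18, rhs ≡ 4 → off.
(29, 17): 17² ≡ 10, rhs ≡ 21 → off.
(24, 30): 30² ≡ 1, rhs ≡ 1 → on.
(23, 22): 22² ≡ 19, rhs ≡ 19 → on.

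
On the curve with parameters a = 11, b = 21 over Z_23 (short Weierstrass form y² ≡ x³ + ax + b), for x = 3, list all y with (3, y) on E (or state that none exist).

x³ + 11x + 21 = 81 ≡ 12 (mod 23).
Square roots of 12 mod 23: 9 and 14 (since 9² = 81 ≡ 12).

9, 14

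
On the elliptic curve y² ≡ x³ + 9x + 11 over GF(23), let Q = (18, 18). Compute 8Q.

Repeated addition: build up to 8Q.
2Q: tangent at (18, 18): λ = (3·18² + 9)/(2·18) ≡ 15/13. 13⁻¹ ≡ 16 (mod 23), so λ ≡ 15·16 ≡ 10.
  x = λ² - 18 - 18 = 100 - 36 ≡ 18; y = λ·(18 - 18) - 18 ≡ 5. → (18, 5)
3Q: (18, 5) + (18, 18): same x and y₁ ≡ -y₂, so the sum is the point at infinity.
4Q: the point at infinity + (18, 18) = (18, 18) (identity).
5Q: tangent at (18, 18): λ = (3·18² + 9)/(2·18) ≡ 15/13. 13⁻¹ ≡ 16 (mod 23), so λ ≡ 15·16 ≡ 10.
  x = λ² - 18 - 18 = 100 - 36 ≡ 18; y = λ·(18 - 18) - 18 ≡ 5. → (18, 5)
6Q: (18, 5) + (18, 18): same x and y₁ ≡ -y₂, so the sum is the point at infinity.
7Q: the point at infinity + (18, 18) = (18, 18) (identity).
8Q: tangent at (18, 18): λ = (3·18² + 9)/(2·18) ≡ 15/13. 13⁻¹ ≡ 16 (mod 23), so λ ≡ 15·16 ≡ 10.
  x = λ² - 18 - 18 = 100 - 36 ≡ 18; y = λ·(18 - 18) - 18 ≡ 5. → (18, 5)

(18, 5)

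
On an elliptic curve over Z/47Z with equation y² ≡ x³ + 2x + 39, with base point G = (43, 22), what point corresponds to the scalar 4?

Repeated addition: build up to 4G.
2G: tangent at (43, 22): λ = (3·43² + 2)/(2·22) ≡ 3/44. 44⁻¹ ≡ 31 (mod 47), so λ ≡ 3·31 ≡ 46.
  x = λ² - 43 - 43 = 2116 - 86 ≡ 9; y = λ·(43 - 9) - 22 ≡ 38. → (9, 38)
3G: (9, 38) + (43, 22). λ = (22 - 38)/(43 - 9) ≡ 31/34 mod 47. 34⁻¹ ≡ 18 (mod 47), so λ ≡ 41.
  x = λ² - 9 - 43 = 1681 - 52 ≡ 31; y = λ·(9 - 31) - 38 ≡ 0. → (31, 0)
4G: (31, 0) + (43, 22). λ = (22 - 0)/(43 - 31) ≡ 22/12 mod 47. 12⁻¹ ≡ 4 (mod 47), so λ ≡ 41.
  x = λ² - 31 - 43 = 1681 - 74 ≡ 9; y = λ·(31 - 9) - 0 ≡ 9. → (9, 9)

(9, 9)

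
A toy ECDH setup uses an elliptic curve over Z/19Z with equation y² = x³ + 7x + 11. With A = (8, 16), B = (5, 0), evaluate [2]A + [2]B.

(10, 6)

First 2A:
Repeated addition: build up to 2A.
2A: tangent at (8, 16): λ = (3·8² + 7)/(2·16) ≡ 9/13. 13⁻¹ ≡ 3 (mod 19) since 13·3 = 39 ≡ 1, so λ ≡ 9·3 ≡ 8.
  x = λ² - 8 - 8 = 64 - 16 ≡ 10; y = λ·(8 - 10) - 16 ≡ 6. → (10, 6)
2A = (10, 6).
Next 2B:
Repeated addition: build up to 2B.
2B: (5, 0) + (5, 0): same x and y₁ ≡ -y₂, so the sum is O.
2B = O.
Finally 2A + 2B:
(10, 6) + O = (10, 6) (identity).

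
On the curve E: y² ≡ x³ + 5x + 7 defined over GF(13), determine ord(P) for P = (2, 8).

2P: tangent at (2, 8): λ = (3·2² + 5)/(2·8) ≡ 4/3. 3⁻¹ ≡ 9 (mod 13), so λ ≡ 4·9 ≡ 10.
  x = λ² - 2 - 2 = 100 - 4 ≡ 5; y = λ·(2 - 5) - 8 ≡ 1. → (5, 1)
3P: (5, 1) + (2, 8). λ = (8 - 1)/(2 - 5) ≡ 7/10 mod 13. 10⁻¹ ≡ 4 (mod 13) since 10·4 = 40 ≡ 1, so λ ≡ 2.
  x = λ² - 5 - 2 = 4 - 7 ≡ 10; y = λ·(5 - 10) - 1 ≡ 2. → (10, 2)
4P: (10, 2) + (2, 8). λ = (8 - 2)/(2 - 10) ≡ 6/5 mod 13. 5⁻¹ ≡ 8 (mod 13) since 5·8 = 40 ≡ 1, so λ ≡ 9.
  x = λ² - 10 - 2 = 81 - 12 ≡ 4; y = λ·(10 - 4) - 2 ≡ 0. → (4, 0)
5P: (4, 0) + (2, 8). λ = (8 - 0)/(2 - 4) ≡ 8/11 mod 13. 11⁻¹ ≡ 6 (mod 13), so λ ≡ 9.
  x = λ² - 4 - 2 = 81 - 6 ≡ 10; y = λ·(4 - 10) - 0 ≡ 11. → (10, 11)
6P: (10, 11) + (2, 8). λ = (8 - 11)/(2 - 10) ≡ 10/5 mod 13. 5⁻¹ ≡ 8 (mod 13) since 5·8 = 40 ≡ 1, so λ ≡ 2.
  x = λ² - 10 - 2 = 4 - 12 ≡ 5; y = λ·(10 - 5) - 11 ≡ 12. → (5, 12)
7P: (5, 12) + (2, 8). λ = (8 - 12)/(2 - 5) ≡ 9/10 mod 13. 10⁻¹ ≡ 4 (mod 13) since 10·4 = 40 ≡ 1, so λ ≡ 10.
  x = λ² - 5 - 2 = 100 - 7 ≡ 2; y = λ·(5 - 2) - 12 ≡ 5. → (2, 5)
8P: (2, 5) + (2, 8): same x and y₁ ≡ -y₂, so the sum is 𝒪.
8P = 𝒪, so the order is 8.

8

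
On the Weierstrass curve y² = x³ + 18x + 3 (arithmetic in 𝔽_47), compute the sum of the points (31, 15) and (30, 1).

(31, 15) + (30, 1). λ = (1 - 15)/(30 - 31) ≡ 33/46 mod 47. 46⁻¹ ≡ 46 (mod 47), so λ ≡ 14.
  x = λ² - 31 - 30 = 196 - 61 ≡ 41; y = λ·(31 - 41) - 15 ≡ 33. → (41, 33)

(41, 33)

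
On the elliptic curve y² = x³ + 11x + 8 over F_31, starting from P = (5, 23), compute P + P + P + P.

Double-and-add on 4 = (100)₂. Start with P = (5, 23) for the leading 1-bit.
double: tangent at (5, 23): λ = (3·5² + 11)/(2·23) ≡ 24/15. 15⁻¹ ≡ 29 (mod 31), so λ ≡ 24·29 ≡ 14.
  x = λ² - 5 - 5 = 196 - 10 ≡ 0; y = λ·(5 - 0) - 23 ≡ 16. → (0, 16)
double: tangent at (0, 16): λ = (3·0² + 11)/(2·16) ≡ 11/1. 1⁻¹ ≡ 1 (mod 31) since 1·1 = 1 ≡ 1, so λ ≡ 11·1 ≡ 11.
  x = λ² - 0 - 0 = 121 - 0 ≡ 28; y = λ·(0 - 28) - 16 ≡ 17. → (28, 17)

(28, 17)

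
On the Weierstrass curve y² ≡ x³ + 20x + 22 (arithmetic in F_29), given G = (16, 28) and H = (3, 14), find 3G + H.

First 3G:
Repeated addition: build up to 3G.
2G: tangent at (16, 28): λ = (3·16² + 20)/(2·28) ≡ 5/27. 27⁻¹ ≡ 14 (mod 29), so λ ≡ 5·14 ≡ 12.
  x = λ² - 16 - 16 = 144 - 32 ≡ 25; y = λ·(16 - 25) - 28 ≡ 9. → (25, 9)
3G: (25, 9) + (16, 28). λ = (28 - 9)/(16 - 25) ≡ 19/20 mod 29. 20⁻¹ ≡ 16 (mod 29), so λ ≡ 14.
  x = λ² - 25 - 16 = 196 - 41 ≡ 10; y = λ·(25 - 10) - 9 ≡ 27. → (10, 27)
3G = (10, 27).
Finally 3G + H:
(10, 27) + (3, 14). λ = (14 - 27)/(3 - 10) ≡ 16/22 mod 29. 22⁻¹ ≡ 4 (mod 29) since 22·4 = 88 ≡ 1, so λ ≡ 6.
  x = λ² - 10 - 3 = 36 - 13 ≡ 23; y = λ·(10 - 23) - 27 ≡ 11. → (23, 11)

(23, 11)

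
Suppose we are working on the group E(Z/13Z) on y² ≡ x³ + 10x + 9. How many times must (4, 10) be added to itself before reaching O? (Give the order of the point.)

2P: tangent at (4, 10): λ = (3·4² + 10)/(2·10) ≡ 6/7. 7⁻¹ ≡ 2 (mod 13) since 7·2 = 14 ≡ 1, so λ ≡ 6·2 ≡ 12.
  x = λ² - 4 - 4 = 144 - 8 ≡ 6; y = λ·(4 - 6) - 10 ≡ 5. → (6, 5)
3P: (6, 5) + (4, 10). λ = (10 - 5)/(4 - 6) ≡ 5/11 mod 13. 11⁻¹ ≡ 6 (mod 13) since 11·6 = 66 ≡ 1, so λ ≡ 4.
  x = λ² - 6 - 4 = 16 - 10 ≡ 6; y = λ·(6 - 6) - 5 ≡ 8. → (6, 8)
4P: (6, 8) + (4, 10). λ = (10 - 8)/(4 - 6) ≡ 2/11 mod 13. 11⁻¹ ≡ 6 (mod 13) since 11·6 = 66 ≡ 1, so λ ≡ 12.
  x = λ² - 6 - 4 = 144 - 10 ≡ 4; y = λ·(6 - 4) - 8 ≡ 3. → (4, 3)
5P: (4, 3) + (4, 10): same x and y₁ ≡ -y₂, so the sum is O.
5P = O, so the order is 5.

5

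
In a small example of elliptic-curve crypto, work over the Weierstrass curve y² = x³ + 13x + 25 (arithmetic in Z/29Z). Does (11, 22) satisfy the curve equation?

yes

y² = 22² ≡ 20; x³ + 13x + 25 = 1499 ≡ 20 (mod 29). 20 = 20.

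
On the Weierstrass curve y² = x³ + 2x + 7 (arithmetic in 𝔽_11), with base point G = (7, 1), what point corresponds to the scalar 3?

Repeated addition: build up to 3G.
2G: tangent at (7, 1): λ = (3·7² + 2)/(2·1) ≡ 6/2. 2⁻¹ ≡ 6 (mod 11), so λ ≡ 6·6 ≡ 3.
  x = λ² - 7 - 7 = 9 - 14 ≡ 6; y = λ·(7 - 6) - 1 ≡ 2. → (6, 2)
3G: (6, 2) + (7, 1). λ = (1 - 2)/(7 - 6) ≡ 10/1 mod 11. 1⁻¹ ≡ 1 (mod 11), so λ ≡ 10.
  x = λ² - 6 - 7 = 100 - 13 ≡ 10; y = λ·(6 - 10) - 2 ≡ 2. → (10, 2)

(10, 2)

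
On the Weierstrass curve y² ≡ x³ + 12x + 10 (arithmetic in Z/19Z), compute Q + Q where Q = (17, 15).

(13, 11)

tangent at (17, 15): λ = (3·17² + 12)/(2·15) ≡ 5/11. 11⁻¹ ≡ 7 (mod 19) since 11·7 = 77 ≡ 1, so λ ≡ 5·7 ≡ 16.
  x = λ² - 17 - 17 = 256 - 34 ≡ 13; y = λ·(17 - 13) - 15 ≡ 11. → (13, 11)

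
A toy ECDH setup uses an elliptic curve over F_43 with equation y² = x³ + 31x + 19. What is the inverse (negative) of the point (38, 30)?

-(38, 30) = (38, -30 mod 43) = (38, 13).

(38, 13)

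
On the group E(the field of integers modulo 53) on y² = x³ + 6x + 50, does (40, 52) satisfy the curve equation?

y² = 52² ≡ 1; x³ + 6x + 50 = 64290 ≡ 1 (mod 53). 1 = 1.

yes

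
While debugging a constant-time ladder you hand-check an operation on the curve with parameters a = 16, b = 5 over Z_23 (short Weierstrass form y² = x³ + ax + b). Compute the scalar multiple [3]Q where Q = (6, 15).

(14, 11)

Repeated addition: build up to 3Q.
2Q: tangent at (6, 15): λ = (3·6² + 16)/(2·15) ≡ 9/7. 7⁻¹ ≡ 10 (mod 23), so λ ≡ 9·10 ≡ 21.
  x = λ² - 6 - 6 = 441 - 12 ≡ 15; y = λ·(6 - 15) - 15 ≡ 3. → (15, 3)
3Q: (15, 3) + (6, 15). λ = (15 - 3)/(6 - 15) ≡ 12/14 mod 23. 14⁻¹ ≡ 5 (mod 23) since 14·5 = 70 ≡ 1, so λ ≡ 14.
  x = λ² - 15 - 6 = 196 - 21 ≡ 14; y = λ·(15 - 14) - 3 ≡ 11. → (14, 11)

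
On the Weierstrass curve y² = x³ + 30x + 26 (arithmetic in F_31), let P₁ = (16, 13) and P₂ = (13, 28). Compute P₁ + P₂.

(16, 13) + (13, 28). λ = (28 - 13)/(13 - 16) ≡ 15/28 mod 31. 28⁻¹ ≡ 10 (mod 31), so λ ≡ 26.
  x = λ² - 16 - 13 = 676 - 29 ≡ 27; y = λ·(16 - 27) - 13 ≡ 11. → (27, 11)

(27, 11)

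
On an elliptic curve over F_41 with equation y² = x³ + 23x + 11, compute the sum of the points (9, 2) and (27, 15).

(14, 24)

(9, 2) + (27, 15). λ = (15 - 2)/(27 - 9) ≡ 13/18 mod 41. 18⁻¹ ≡ 16 (mod 41), so λ ≡ 3.
  x = λ² - 9 - 27 = 9 - 36 ≡ 14; y = λ·(9 - 14) - 2 ≡ 24. → (14, 24)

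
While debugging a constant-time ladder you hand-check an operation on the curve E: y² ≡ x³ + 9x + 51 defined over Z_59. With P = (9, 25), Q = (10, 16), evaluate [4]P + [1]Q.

(58, 10)

First 4P:
Double-and-add on 4 = (100)₂. Start with P = (9, 25) for the leading 1-bit.
double: tangent at (9, 25): λ = (3·9² + 9)/(2·25) ≡ 16/50. 50⁻¹ ≡ 13 (mod 59) since 50·13 = 650 ≡ 1, so λ ≡ 16·13 ≡ 31.
  x = λ² - 9 - 9 = 961 - 18 ≡ 58; y = λ·(9 - 58) - 25 ≡ 49. → (58, 49)
double: tangent at (58, 49): λ = (3·58² + 9)/(2·49) ≡ 12/39. 39⁻¹ ≡ 56 (mod 59) since 39·56 = 2184 ≡ 1, so λ ≡ 12·56 ≡ 23.
  x = λ² - 58 - 58 = 529 - 116 ≡ 0; y = λ·(58 - 0) - 49 ≡ 46. → (0, 46)
4P = (0, 46).
Finally 4P + Q:
(0, 46) + (10, 16). λ = (16 - 46)/(10 - 0) ≡ 29/10 mod 59. 10⁻¹ ≡ 6 (mod 59) since 10·6 = 60 ≡ 1, so λ ≡ 56.
  x = λ² - 0 - 10 = 3136 - 10 ≡ 58; y = λ·(0 - 58) - 46 ≡ 10. → (58, 10)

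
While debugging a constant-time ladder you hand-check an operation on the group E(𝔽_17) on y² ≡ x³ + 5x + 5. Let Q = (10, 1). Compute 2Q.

tangent at (10, 1): λ = (3·10² + 5)/(2·1) ≡ 16/2. 2⁻¹ ≡ 9 (mod 17), so λ ≡ 16·9 ≡ 8.
  x = λ² - 10 - 10 = 64 - 20 ≡ 10; y = λ·(10 - 10) - 1 ≡ 16. → (10, 16)

(10, 16)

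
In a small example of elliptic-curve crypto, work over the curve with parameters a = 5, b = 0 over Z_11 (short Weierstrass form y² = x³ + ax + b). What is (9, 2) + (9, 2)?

tangent at (9, 2): λ = (3·9² + 5)/(2·2) ≡ 6/4. 4⁻¹ ≡ 3 (mod 11), so λ ≡ 6·3 ≡ 7.
  x = λ² - 9 - 9 = 49 - 18 ≡ 9; y = λ·(9 - 9) - 2 ≡ 9. → (9, 9)

(9, 9)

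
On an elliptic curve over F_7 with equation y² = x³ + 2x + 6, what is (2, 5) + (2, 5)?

tangent at (2, 5): λ = (3·2² + 2)/(2·5) ≡ 0/3. 3⁻¹ ≡ 5 (mod 7), so λ ≡ 0·5 ≡ 0.
  x = λ² - 2 - 2 = 0 - 4 ≡ 3; y = λ·(2 - 3) - 5 ≡ 2. → (3, 2)

(3, 2)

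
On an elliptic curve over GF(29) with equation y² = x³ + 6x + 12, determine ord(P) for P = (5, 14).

5

2P: tangent at (5, 14): λ = (3·5² + 6)/(2·14) ≡ 23/28. 28⁻¹ ≡ 28 (mod 29), so λ ≡ 23·28 ≡ 6.
  x = λ² - 5 - 5 = 36 - 10 ≡ 26; y = λ·(5 - 26) - 14 ≡ 5. → (26, 5)
3P: (26, 5) + (5, 14). λ = (14 - 5)/(5 - 26) ≡ 9/8 mod 29. 8⁻¹ ≡ 11 (mod 29) since 8·11 = 88 ≡ 1, so λ ≡ 12.
  x = λ² - 26 - 5 = 144 - 31 ≡ 26; y = λ·(26 - 26) - 5 ≡ 24. → (26, 24)
4P: (26, 24) + (5, 14). λ = (14 - 24)/(5 - 26) ≡ 19/8 mod 29. 8⁻¹ ≡ 11 (mod 29), so λ ≡ 6.
  x = λ² - 26 - 5 = 36 - 31 ≡ 5; y = λ·(26 - 5) - 24 ≡ 15. → (5, 15)
5P: (5, 15) + (5, 14): same x and y₁ ≡ -y₂, so the sum is O.
5P = O, so the order is 5.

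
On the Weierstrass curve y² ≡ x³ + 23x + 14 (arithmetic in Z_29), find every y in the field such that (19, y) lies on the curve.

x³ + 23x + 14 = 7310 ≡ 2 (mod 29).
2 is a non-residue mod 29; no y exists.

none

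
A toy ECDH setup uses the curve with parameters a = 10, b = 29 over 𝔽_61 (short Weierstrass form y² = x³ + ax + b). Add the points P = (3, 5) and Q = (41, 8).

(44, 3)

(3, 5) + (41, 8). λ = (8 - 5)/(41 - 3) ≡ 3/38 mod 61. 38⁻¹ ≡ 53 (mod 61) since 38·53 = 2014 ≡ 1, so λ ≡ 37.
  x = λ² - 3 - 41 = 1369 - 44 ≡ 44; y = λ·(3 - 44) - 5 ≡ 3. → (44, 3)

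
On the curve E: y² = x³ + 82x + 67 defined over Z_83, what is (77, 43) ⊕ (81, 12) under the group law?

(77, 43) + (81, 12). λ = (12 - 43)/(81 - 77) ≡ 52/4 mod 83. 4⁻¹ ≡ 21 (mod 83), so λ ≡ 13.
  x = λ² - 77 - 81 = 169 - 158 ≡ 11; y = λ·(77 - 11) - 43 ≡ 68. → (11, 68)

(11, 68)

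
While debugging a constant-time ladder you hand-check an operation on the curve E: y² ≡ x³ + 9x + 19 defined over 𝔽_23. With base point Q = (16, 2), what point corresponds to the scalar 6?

Repeated addition: build up to 6Q.
2Q: tangent at (16, 2): λ = (3·16² + 9)/(2·2) ≡ 18/4. 4⁻¹ ≡ 6 (mod 23), so λ ≡ 18·6 ≡ 16.
  x = λ² - 16 - 16 = 256 - 32 ≡ 17; y = λ·(16 - 17) - 2 ≡ 5. → (17, 5)
3Q: (17, 5) + (16, 2). λ = (2 - 5)/(16 - 17) ≡ 20/22 mod 23. 22⁻¹ ≡ 22 (mod 23) since 22·22 = 484 ≡ 1, so λ ≡ 3.
  x = λ² - 17 - 16 = 9 - 33 ≡ 22; y = λ·(17 - 22) - 5 ≡ 3. → (22, 3)
4Q: (22, 3) + (16, 2). λ = (2 - 3)/(16 - 22) ≡ 22/17 mod 23. 17⁻¹ ≡ 19 (mod 23) since 17·19 = 323 ≡ 1, so λ ≡ 4.
  x = λ² - 22 - 16 = 16 - 38 ≡ 1; y = λ·(22 - 1) - 3 ≡ 12. → (1, 12)
5Q: (1, 12) + (16, 2). λ = (2 - 12)/(16 - 1) ≡ 13/15 mod 23. 15⁻¹ ≡ 20 (mod 23) since 15·20 = 300 ≡ 1, so λ ≡ 7.
  x = λ² - 1 - 16 = 49 - 17 ≡ 9; y = λ·(1 - 9) - 12 ≡ 1. → (9, 1)
6Q: (9, 1) + (16, 2). λ = (2 - 1)/(16 - 9) ≡ 1/7 mod 23. 7⁻¹ ≡ 10 (mod 23), so λ ≡ 10.
  x = λ² - 9 - 16 = 100 - 25 ≡ 6; y = λ·(9 - 6) - 1 ≡ 6. → (6, 6)

(6, 6)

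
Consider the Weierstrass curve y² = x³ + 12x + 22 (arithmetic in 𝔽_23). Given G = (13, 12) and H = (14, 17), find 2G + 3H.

(9, 10)

First 2G:
Repeated addition: build up to 2G.
2G: tangent at (13, 12): λ = (3·13² + 12)/(2·12) ≡ 13/1. 1⁻¹ ≡ 1 (mod 23), so λ ≡ 13·1 ≡ 13.
  x = λ² - 13 - 13 = 169 - 26 ≡ 5; y = λ·(13 - 5) - 12 ≡ 0. → (5, 0)
2G = (5, 0).
Next 3H:
Repeated addition: build up to 3H.
2H: tangent at (14, 17): λ = (3·14² + 12)/(2·17) ≡ 2/11. 11⁻¹ ≡ 21 (mod 23), so λ ≡ 2·21 ≡ 19.
  x = λ² - 14 - 14 = 361 - 28 ≡ 11; y = λ·(14 - 11) - 17 ≡ 17. → (11, 17)
3H: (11, 17) + (14, 17). λ = (17 - 17)/(14 - 11) ≡ 0/3 mod 23. 3⁻¹ ≡ 8 (mod 23), so λ ≡ 0.
  x = λ² - 11 - 14 = 0 - 25 ≡ 21; y = λ·(11 - 21) - 17 ≡ 6. → (21, 6)
3H = (21, 6).
Finally 2G + 3H:
(5, 0) + (21, 6). λ = (6 - 0)/(21 - 5) ≡ 6/16 mod 23. 16⁻¹ ≡ 13 (mod 23), so λ ≡ 9.
  x = λ² - 5 - 21 = 81 - 26 ≡ 9; y = λ·(5 - 9) - 0 ≡ 10. → (9, 10)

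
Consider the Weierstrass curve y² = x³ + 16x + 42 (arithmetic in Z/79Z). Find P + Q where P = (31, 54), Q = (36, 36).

(6, 14)

(31, 54) + (36, 36). λ = (36 - 54)/(36 - 31) ≡ 61/5 mod 79. 5⁻¹ ≡ 16 (mod 79), so λ ≡ 28.
  x = λ² - 31 - 36 = 784 - 67 ≡ 6; y = λ·(31 - 6) - 54 ≡ 14. → (6, 14)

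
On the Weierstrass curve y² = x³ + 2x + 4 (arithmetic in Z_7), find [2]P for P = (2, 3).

(3, 4)

tangent at (2, 3): λ = (3·2² + 2)/(2·3) ≡ 0/6. 6⁻¹ ≡ 6 (mod 7) since 6·6 = 36 ≡ 1, so λ ≡ 0·6 ≡ 0.
  x = λ² - 2 - 2 = 0 - 4 ≡ 3; y = λ·(2 - 3) - 3 ≡ 4. → (3, 4)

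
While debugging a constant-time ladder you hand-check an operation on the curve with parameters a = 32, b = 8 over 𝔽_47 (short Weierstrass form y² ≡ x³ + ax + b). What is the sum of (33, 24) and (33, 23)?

The two points share x = 33 and their y-coordinates satisfy 24 + 23 ≡ 0 (mod 47), so they are inverses. Their sum is 𝒪.

O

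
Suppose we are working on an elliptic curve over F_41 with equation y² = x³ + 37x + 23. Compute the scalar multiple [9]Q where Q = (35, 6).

Double-and-add on 9 = (1001)₂. Start with Q = (35, 6) for the leading 1-bit.
double: tangent at (35, 6): λ = (3·35² + 37)/(2·6) ≡ 22/12. 12⁻¹ ≡ 24 (mod 41), so λ ≡ 22·24 ≡ 36.
  x = λ² - 35 - 35 = 1296 - 70 ≡ 37; y = λ·(35 - 37) - 6 ≡ 4. → (37, 4)
double: tangent at (37, 4): λ = (3·37² + 37)/(2·4) ≡ 3/8. 8⁻¹ ≡ 36 (mod 41) since 8·36 = 288 ≡ 1, so λ ≡ 3·36 ≡ 26.
  x = λ² - 37 - 37 = 676 - 74 ≡ 28; y = λ·(37 - 28) - 4 ≡ 25. → (28, 25)
double: tangent at (28, 25): λ = (3·28² + 37)/(2·25) ≡ 11/9. 9⁻¹ ≡ 32 (mod 41), so λ ≡ 11·32 ≡ 24.
  x = λ² - 28 - 28 = 576 - 56 ≡ 28; y = λ·(28 - 28) - 25 ≡ 16. → (28, 16)
add Q: (28, 16) + (35, 6). λ = (6 - 16)/(35 - 28) ≡ 31/7 mod 41. 7⁻¹ ≡ 6 (mod 41), so λ ≡ 22.
  x = λ² - 28 - 35 = 484 - 63 ≡ 11; y = λ·(28 - 11) - 16 ≡ 30. → (11, 30)

(11, 30)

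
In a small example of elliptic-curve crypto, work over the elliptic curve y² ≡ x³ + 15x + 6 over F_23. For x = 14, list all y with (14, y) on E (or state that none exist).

4, 19

x³ + 15x + 6 = 2960 ≡ 16 (mod 23).
Square roots of 16 mod 23: 4 and 19 (since 4² = 16 ≡ 16).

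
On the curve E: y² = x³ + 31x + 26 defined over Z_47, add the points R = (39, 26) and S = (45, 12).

(39, 26) + (45, 12). λ = (12 - 26)/(45 - 39) ≡ 33/6 mod 47. 6⁻¹ ≡ 8 (mod 47), so λ ≡ 29.
  x = λ² - 39 - 45 = 841 - 84 ≡ 5; y = λ·(39 - 5) - 26 ≡ 20. → (5, 20)

(5, 20)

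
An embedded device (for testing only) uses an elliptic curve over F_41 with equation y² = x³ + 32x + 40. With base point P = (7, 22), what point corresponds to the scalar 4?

Double-and-add on 4 = (100)₂. Start with P = (7, 22) for the leading 1-bit.
double: tangent at (7, 22): λ = (3·7² + 32)/(2·22) ≡ 15/3. 3⁻¹ ≡ 14 (mod 41), so λ ≡ 15·14 ≡ 5.
  x = λ² - 7 - 7 = 25 - 14 ≡ 11; y = λ·(7 - 11) - 22 ≡ 40. → (11, 40)
double: tangent at (11, 40): λ = (3·11² + 32)/(2·40) ≡ 26/39. 39⁻¹ ≡ 20 (mod 41), so λ ≡ 26·20 ≡ 28.
  x = λ² - 11 - 11 = 784 - 22 ≡ 24; y = λ·(11 - 24) - 40 ≡ 6. → (24, 6)

(24, 6)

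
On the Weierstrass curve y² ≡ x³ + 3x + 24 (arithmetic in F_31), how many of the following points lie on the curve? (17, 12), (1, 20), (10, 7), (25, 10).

2

(17, 12): 12² ≡ 20, rhs ≡ 28 → off.
(1, 20): 20² ≡ 28, rhs ≡ 28 → on.
(10, 7): 7² ≡ 18, rhs ≡ 0 → off.
(25, 10): 10² ≡ 7, rhs ≡ 7 → on.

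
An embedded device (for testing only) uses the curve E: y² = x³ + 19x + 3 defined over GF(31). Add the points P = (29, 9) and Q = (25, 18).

(29, 9) + (25, 18). λ = (18 - 9)/(25 - 29) ≡ 9/27 mod 31. 27⁻¹ ≡ 23 (mod 31), so λ ≡ 21.
  x = λ² - 29 - 25 = 441 - 54 ≡ 15; y = λ·(29 - 15) - 9 ≡ 6. → (15, 6)

(15, 6)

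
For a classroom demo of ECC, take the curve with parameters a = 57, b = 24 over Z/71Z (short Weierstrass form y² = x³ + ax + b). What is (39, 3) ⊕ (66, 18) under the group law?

(4, 48)

(39, 3) + (66, 18). λ = (18 - 3)/(66 - 39) ≡ 15/27 mod 71. 27⁻¹ ≡ 50 (mod 71) since 27·50 = 1350 ≡ 1, so λ ≡ 40.
  x = λ² - 39 - 66 = 1600 - 105 ≡ 4; y = λ·(39 - 4) - 3 ≡ 48. → (4, 48)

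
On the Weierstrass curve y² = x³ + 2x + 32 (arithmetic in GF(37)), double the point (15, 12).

tangent at (15, 12): λ = (3·15² + 2)/(2·12) ≡ 11/24. 24⁻¹ ≡ 17 (mod 37) since 24·17 = 408 ≡ 1, so λ ≡ 11·17 ≡ 2.
  x = λ² - 15 - 15 = 4 - 30 ≡ 11; y = λ·(15 - 11) - 12 ≡ 33. → (11, 33)

(11, 33)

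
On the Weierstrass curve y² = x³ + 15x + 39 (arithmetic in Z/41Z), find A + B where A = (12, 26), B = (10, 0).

(12, 26) + (10, 0). λ = (0 - 26)/(10 - 12) ≡ 15/39 mod 41. 39⁻¹ ≡ 20 (mod 41), so λ ≡ 13.
  x = λ² - 12 - 10 = 169 - 22 ≡ 24; y = λ·(12 - 24) - 26 ≡ 23. → (24, 23)

(24, 23)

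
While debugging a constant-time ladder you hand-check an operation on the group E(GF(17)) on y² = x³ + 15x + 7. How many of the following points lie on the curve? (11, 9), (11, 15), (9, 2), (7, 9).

(11, 9): 9² ≡ 13, rhs ≡ 7 → off.
(11, 15): 15² ≡ 4, rhs ≡ 7 → off.
(9, 2): 2² ≡ 4, rhs ≡ 4 → on.
(7, 9): 9² ≡ 13, rhs ≡ 13 → on.

2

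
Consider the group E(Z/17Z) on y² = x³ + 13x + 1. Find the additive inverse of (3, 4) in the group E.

(3, 13)

-(3, 4) = (3, -4 mod 17) = (3, 13).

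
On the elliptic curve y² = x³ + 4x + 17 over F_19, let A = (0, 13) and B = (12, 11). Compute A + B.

(16, 15)

(0, 13) + (12, 11). λ = (11 - 13)/(12 - 0) ≡ 17/12 mod 19. 12⁻¹ ≡ 8 (mod 19), so λ ≡ 3.
  x = λ² - 0 - 12 = 9 - 12 ≡ 16; y = λ·(0 - 16) - 13 ≡ 15. → (16, 15)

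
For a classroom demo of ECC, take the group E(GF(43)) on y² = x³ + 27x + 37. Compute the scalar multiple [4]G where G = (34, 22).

Repeated addition: build up to 4G.
2G: tangent at (34, 22): λ = (3·34² + 27)/(2·22) ≡ 12/1. 1⁻¹ ≡ 1 (mod 43), so λ ≡ 12·1 ≡ 12.
  x = λ² - 34 - 34 = 144 - 68 ≡ 33; y = λ·(34 - 33) - 22 ≡ 33. → (33, 33)
3G: (33, 33) + (34, 22). λ = (22 - 33)/(34 - 33) ≡ 32/1 mod 43. 1⁻¹ ≡ 1 (mod 43), so λ ≡ 32.
  x = λ² - 33 - 34 = 1024 - 67 ≡ 11; y = λ·(33 - 11) - 33 ≡ 26. → (11, 26)
4G: (11, 26) + (34, 22). λ = (22 - 26)/(34 - 11) ≡ 39/23 mod 43. 23⁻¹ ≡ 15 (mod 43), so λ ≡ 26.
  x = λ² - 11 - 34 = 676 - 45 ≡ 29; y = λ·(11 - 29) - 26 ≡ 22. → (29, 22)

(29, 22)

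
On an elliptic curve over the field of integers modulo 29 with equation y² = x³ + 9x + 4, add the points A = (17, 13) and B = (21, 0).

(17, 13) + (21, 0). λ = (0 - 13)/(21 - 17) ≡ 16/4 mod 29. 4⁻¹ ≡ 22 (mod 29), so λ ≡ 4.
  x = λ² - 17 - 21 = 16 - 38 ≡ 7; y = λ·(17 - 7) - 13 ≡ 27. → (7, 27)

(7, 27)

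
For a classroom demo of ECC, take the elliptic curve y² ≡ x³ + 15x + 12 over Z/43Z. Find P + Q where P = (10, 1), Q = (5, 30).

(41, 24)

(10, 1) + (5, 30). λ = (30 - 1)/(5 - 10) ≡ 29/38 mod 43. 38⁻¹ ≡ 17 (mod 43), so λ ≡ 20.
  x = λ² - 10 - 5 = 400 - 15 ≡ 41; y = λ·(10 - 41) - 1 ≡ 24. → (41, 24)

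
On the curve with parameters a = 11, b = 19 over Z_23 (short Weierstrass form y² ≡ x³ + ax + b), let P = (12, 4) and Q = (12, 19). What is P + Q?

The two points share x = 12 and their y-coordinates satisfy 4 + 19 ≡ 0 (mod 23), so they are inverses. Their sum is the point at infinity.

O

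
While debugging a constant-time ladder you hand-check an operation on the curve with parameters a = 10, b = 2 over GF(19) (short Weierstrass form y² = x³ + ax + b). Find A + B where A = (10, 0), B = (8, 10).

(10, 0) + (8, 10). λ = (10 - 0)/(8 - 10) ≡ 10/17 mod 19. 17⁻¹ ≡ 9 (mod 19) since 17·9 = 153 ≡ 1, so λ ≡ 14.
  x = λ² - 10 - 8 = 196 - 18 ≡ 7; y = λ·(10 - 7) - 0 ≡ 4. → (7, 4)

(7, 4)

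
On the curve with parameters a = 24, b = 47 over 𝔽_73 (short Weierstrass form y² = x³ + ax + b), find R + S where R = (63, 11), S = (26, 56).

(63, 11) + (26, 56). λ = (56 - 11)/(26 - 63) ≡ 45/36 mod 73. 36⁻¹ ≡ 71 (mod 73), so λ ≡ 56.
  x = λ² - 63 - 26 = 3136 - 89 ≡ 54; y = λ·(63 - 54) - 11 ≡ 55. → (54, 55)

(54, 55)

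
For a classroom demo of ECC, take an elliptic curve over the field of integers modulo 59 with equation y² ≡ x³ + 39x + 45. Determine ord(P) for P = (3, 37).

2P: tangent at (3, 37): λ = (3·3² + 39)/(2·37) ≡ 7/15. 15⁻¹ ≡ 4 (mod 59), so λ ≡ 7·4 ≡ 28.
  x = λ² - 3 - 3 = 784 - 6 ≡ 11; y = λ·(3 - 11) - 37 ≡ 34. → (11, 34)
3P: (11, 34) + (3, 37). λ = (37 - 34)/(3 - 11) ≡ 3/51 mod 59. 51⁻¹ ≡ 22 (mod 59) since 51·22 = 1122 ≡ 1, so λ ≡ 7.
  x = λ² - 11 - 3 = 49 - 14 ≡ 35; y = λ·(11 - 35) - 34 ≡ 34. → (35, 34)
4P: (35, 34) + (3, 37). λ = (37 - 34)/(3 - 35) ≡ 3/27 mod 59. 27⁻¹ ≡ 35 (mod 59), so λ ≡ 46.
  x = λ² - 35 - 3 = 2116 - 38 ≡ 13; y = λ·(35 - 13) - 34 ≡ 34. → (13, 34)
5P: (13, 34) + (3, 37). λ = (37 - 34)/(3 - 13) ≡ 3/49 mod 59. 49⁻¹ ≡ 53 (mod 59), so λ ≡ 41.
  x = λ² - 13 - 3 = 1681 - 16 ≡ 13; y = λ·(13 - 13) - 34 ≡ 25. → (13, 25)
6P: (13, 25) + (3, 37). λ = (37 - 25)/(3 - 13) ≡ 12/49 mod 59. 49⁻¹ ≡ 53 (mod 59), so λ ≡ 46.
  x = λ² - 13 - 3 = 2116 - 16 ≡ 35; y = λ·(13 - 35) - 25 ≡ 25. → (35, 25)
7P: (35, 25) + (3, 37). λ = (37 - 25)/(3 - 35) ≡ 12/27 mod 59. 27⁻¹ ≡ 35 (mod 59), so λ ≡ 7.
  x = λ² - 35 - 3 = 49 - 38 ≡ 11; y = λ·(35 - 11) - 25 ≡ 25. → (11, 25)
8P: (11, 25) + (3, 37). λ = (37 - 25)/(3 - 11) ≡ 12/51 mod 59. 51⁻¹ ≡ 22 (mod 59), so λ ≡ 28.
  x = λ² - 11 - 3 = 784 - 14 ≡ 3; y = λ·(11 - 3) - 25 ≡ 22. → (3, 22)
9P: (3, 22) + (3, 37): same x and y₁ ≡ -y₂, so the sum is O.
9P = O, so the order is 9.

9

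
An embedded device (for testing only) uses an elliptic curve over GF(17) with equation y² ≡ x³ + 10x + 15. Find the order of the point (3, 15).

11

2P: tangent at (3, 15): λ = (3·3² + 10)/(2·15) ≡ 3/13. 13⁻¹ ≡ 4 (mod 17), so λ ≡ 3·4 ≡ 12.
  x = λ² - 3 - 3 = 144 - 6 ≡ 2; y = λ·(3 - 2) - 15 ≡ 14. → (2, 14)
3P: (2, 14) + (3, 15). λ = (15 - 14)/(3 - 2) ≡ 1/1 mod 17. 1⁻¹ ≡ 1 (mod 17), so λ ≡ 1.
  x = λ² - 2 - 3 = 1 - 5 ≡ 13; y = λ·(2 - 13) - 14 ≡ 9. → (13, 9)
4P: (13, 9) + (3, 15). λ = (15 - 9)/(3 - 13) ≡ 6/7 mod 17. 7⁻¹ ≡ 5 (mod 17) since 7·5 = 35 ≡ 1, so λ ≡ 13.
  x = λ² - 13 - 3 = 169 - 16 ≡ 0; y = λ·(13 - 0) - 9 ≡ 7. → (0, 7)
5P: (0, 7) + (3, 15). λ = (15 - 7)/(3 - 0) ≡ 8/3 mod 17. 3⁻¹ ≡ 6 (mod 17), so λ ≡ 14.
  x = λ² - 0 - 3 = 196 - 3 ≡ 6; y = λ·(0 - 6) - 7 ≡ 11. → (6, 11)
6P: (6, 11) + (3, 15). λ = (15 - 11)/(3 - 6) ≡ 4/14 mod 17. 14⁻¹ ≡ 11 (mod 17) since 14·11 = 154 ≡ 1, so λ ≡ 10.
  x = λ² - 6 - 3 = 100 - 9 ≡ 6; y = λ·(6 - 6) - 11 ≡ 6. → (6, 6)
7P: (6, 6) + (3, 15). λ = (15 - 6)/(3 - 6) ≡ 9/14 mod 17. 14⁻¹ ≡ 11 (mod 17) since 14·11 = 154 ≡ 1, so λ ≡ 14.
  x = λ² - 6 - 3 = 196 - 9 ≡ 0; y = λ·(6 - 0) - 6 ≡ 10. → (0, 10)
8P: (0, 10) + (3, 15). λ = (15 - 10)/(3 - 0) ≡ 5/3 mod 17. 3⁻¹ ≡ 6 (mod 17), so λ ≡ 13.
  x = λ² - 0 - 3 = 169 - 3 ≡ 13; y = λ·(0 - 13) - 10 ≡ 8. → (13, 8)
9P: (13, 8) + (3, 15). λ = (15 - 8)/(3 - 13) ≡ 7/7 mod 17. 7⁻¹ ≡ 5 (mod 17) since 7·5 = 35 ≡ 1, so λ ≡ 1.
  x = λ² - 13 - 3 = 1 - 16 ≡ 2; y = λ·(13 - 2) - 8 ≡ 3. → (2, 3)
10P: (2, 3) + (3, 15). λ = (15 - 3)/(3 - 2) ≡ 12/1 mod 17. 1⁻¹ ≡ 1 (mod 17) since 1·1 = 1 ≡ 1, so λ ≡ 12.
  x = λ² - 2 - 3 = 144 - 5 ≡ 3; y = λ·(2 - 3) - 3 ≡ 2. → (3, 2)
11P: (3, 2) + (3, 15): same x and y₁ ≡ -y₂, so the sum is O.
11P = O, so the order is 11.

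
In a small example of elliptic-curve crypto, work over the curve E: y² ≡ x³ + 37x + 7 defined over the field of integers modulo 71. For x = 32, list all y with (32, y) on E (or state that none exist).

x³ + 37x + 7 = 33959 ≡ 21 (mod 71).
21 is a non-residue mod 71; no y exists.

none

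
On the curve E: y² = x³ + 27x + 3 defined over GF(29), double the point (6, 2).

(16, 23)

tangent at (6, 2): λ = (3·6² + 27)/(2·2) ≡ 19/4. 4⁻¹ ≡ 22 (mod 29), so λ ≡ 19·22 ≡ 12.
  x = λ² - 6 - 6 = 144 - 12 ≡ 16; y = λ·(6 - 16) - 2 ≡ 23. → (16, 23)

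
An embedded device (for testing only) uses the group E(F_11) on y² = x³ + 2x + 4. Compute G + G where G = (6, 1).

tangent at (6, 1): λ = (3·6² + 2)/(2·1) ≡ 0/2. 2⁻¹ ≡ 6 (mod 11) since 2·6 = 12 ≡ 1, so λ ≡ 0·6 ≡ 0.
  x = λ² - 6 - 6 = 0 - 12 ≡ 10; y = λ·(6 - 10) - 1 ≡ 10. → (10, 10)

(10, 10)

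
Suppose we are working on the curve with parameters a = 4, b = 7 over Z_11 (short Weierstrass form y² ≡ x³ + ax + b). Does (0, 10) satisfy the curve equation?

no

y² = 10² ≡ 1; x³ + 4x + 7 = 7 ≡ 7 (mod 11). 1 ≠ 7.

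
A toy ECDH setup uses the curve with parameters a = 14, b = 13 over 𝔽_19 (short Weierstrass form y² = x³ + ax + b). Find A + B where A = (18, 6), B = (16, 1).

(15, 11)

(18, 6) + (16, 1). λ = (1 - 6)/(16 - 18) ≡ 14/17 mod 19. 17⁻¹ ≡ 9 (mod 19), so λ ≡ 12.
  x = λ² - 18 - 16 = 144 - 34 ≡ 15; y = λ·(18 - 15) - 6 ≡ 11. → (15, 11)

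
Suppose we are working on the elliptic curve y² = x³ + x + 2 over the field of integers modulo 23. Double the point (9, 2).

(0, 18)

tangent at (9, 2): λ = (3·9² + 1)/(2·2) ≡ 14/4. 4⁻¹ ≡ 6 (mod 23), so λ ≡ 14·6 ≡ 15.
  x = λ² - 9 - 9 = 225 - 18 ≡ 0; y = λ·(9 - 0) - 2 ≡ 18. → (0, 18)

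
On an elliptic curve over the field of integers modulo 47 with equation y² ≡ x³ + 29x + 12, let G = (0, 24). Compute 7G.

Double-and-add on 7 = (111)₂. Start with G = (0, 24) for the leading 1-bit.
double: tangent at (0, 24): λ = (3·0² + 29)/(2·24) ≡ 29/1. 1⁻¹ ≡ 1 (mod 47), so λ ≡ 29·1 ≡ 29.
  x = λ² - 0 - 0 = 841 - 0 ≡ 42; y = λ·(0 - 42) - 24 ≡ 27. → (42, 27)
add G: (42, 27) + (0, 24). λ = (24 - 27)/(0 - 42) ≡ 44/5 mod 47. 5⁻¹ ≡ 19 (mod 47) since 5·19 = 95 ≡ 1, so λ ≡ 37.
  x = λ² - 42 - 0 = 1369 - 42 ≡ 11; y = λ·(42 - 11) - 27 ≡ 39. → (11, 39)
double: tangent at (11, 39): λ = (3·11² + 29)/(2·39) ≡ 16/31. 31⁻¹ ≡ 44 (mod 47), so λ ≡ 16·44 ≡ 46.
  x = λ² - 11 - 11 = 2116 - 22 ≡ 26; y = λ·(11 - 26) - 39 ≡ 23. → (26, 23)
add G: (26, 23) + (0, 24). λ = (24 - 23)/(0 - 26) ≡ 1/21 mod 47. 21⁻¹ ≡ 9 (mod 47) since 21·9 = 189 ≡ 1, so λ ≡ 9.
  x = λ² - 26 - 0 = 81 - 26 ≡ 8; y = λ·(26 - 8) - 23 ≡ 45. → (8, 45)

(8, 45)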